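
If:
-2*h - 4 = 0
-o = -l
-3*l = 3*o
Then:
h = -2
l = 0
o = 0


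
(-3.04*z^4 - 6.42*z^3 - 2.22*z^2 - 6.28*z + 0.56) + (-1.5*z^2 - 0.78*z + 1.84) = -3.04*z^4 - 6.42*z^3 - 3.72*z^2 - 7.06*z + 2.4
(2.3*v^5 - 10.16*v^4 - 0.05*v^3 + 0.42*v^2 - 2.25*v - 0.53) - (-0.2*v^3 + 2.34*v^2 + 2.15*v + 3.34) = 2.3*v^5 - 10.16*v^4 + 0.15*v^3 - 1.92*v^2 - 4.4*v - 3.87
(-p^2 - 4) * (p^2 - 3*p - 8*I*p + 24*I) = -p^4 + 3*p^3 + 8*I*p^3 - 4*p^2 - 24*I*p^2 + 12*p + 32*I*p - 96*I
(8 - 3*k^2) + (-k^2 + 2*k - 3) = -4*k^2 + 2*k + 5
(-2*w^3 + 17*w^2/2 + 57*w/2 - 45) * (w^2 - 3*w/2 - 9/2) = -2*w^5 + 23*w^4/2 + 99*w^3/4 - 126*w^2 - 243*w/4 + 405/2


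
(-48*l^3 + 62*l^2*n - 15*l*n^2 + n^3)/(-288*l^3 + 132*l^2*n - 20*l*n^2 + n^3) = (l - n)/(6*l - n)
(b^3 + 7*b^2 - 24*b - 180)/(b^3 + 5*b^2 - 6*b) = (b^2 + b - 30)/(b*(b - 1))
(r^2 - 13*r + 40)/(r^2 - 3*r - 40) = (r - 5)/(r + 5)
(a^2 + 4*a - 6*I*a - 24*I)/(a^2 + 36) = (a + 4)/(a + 6*I)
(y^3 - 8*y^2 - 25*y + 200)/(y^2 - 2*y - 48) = (y^2 - 25)/(y + 6)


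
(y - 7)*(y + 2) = y^2 - 5*y - 14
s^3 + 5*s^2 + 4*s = s*(s + 1)*(s + 4)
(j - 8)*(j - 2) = j^2 - 10*j + 16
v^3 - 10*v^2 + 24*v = v*(v - 6)*(v - 4)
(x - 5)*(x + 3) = x^2 - 2*x - 15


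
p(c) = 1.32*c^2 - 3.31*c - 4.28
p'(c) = 2.64*c - 3.31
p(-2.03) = 7.88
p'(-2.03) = -8.67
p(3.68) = 1.42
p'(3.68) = 6.41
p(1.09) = -6.32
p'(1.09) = -0.43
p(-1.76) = 5.63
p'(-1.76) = -7.96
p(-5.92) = 61.58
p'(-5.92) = -18.94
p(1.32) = -6.35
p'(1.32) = 0.17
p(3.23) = -1.20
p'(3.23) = 5.22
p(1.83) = -5.92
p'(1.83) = 1.52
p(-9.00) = 132.43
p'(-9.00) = -27.07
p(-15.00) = 342.37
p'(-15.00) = -42.91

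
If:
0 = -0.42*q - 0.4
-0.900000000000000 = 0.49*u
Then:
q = -0.95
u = -1.84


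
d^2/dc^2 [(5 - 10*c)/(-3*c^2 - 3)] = 10*(4*c^2*(2*c - 1) + (1 - 6*c)*(c^2 + 1))/(3*(c^2 + 1)^3)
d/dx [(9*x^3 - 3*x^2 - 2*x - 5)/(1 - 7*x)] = (-126*x^3 + 48*x^2 - 6*x - 37)/(49*x^2 - 14*x + 1)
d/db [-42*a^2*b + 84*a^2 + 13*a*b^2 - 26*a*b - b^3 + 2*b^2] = -42*a^2 + 26*a*b - 26*a - 3*b^2 + 4*b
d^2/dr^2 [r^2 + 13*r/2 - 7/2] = 2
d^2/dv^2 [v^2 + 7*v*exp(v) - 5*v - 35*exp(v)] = 7*v*exp(v) - 21*exp(v) + 2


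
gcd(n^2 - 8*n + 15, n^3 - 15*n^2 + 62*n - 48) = 1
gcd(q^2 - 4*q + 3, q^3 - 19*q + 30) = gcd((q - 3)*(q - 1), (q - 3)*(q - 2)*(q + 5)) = q - 3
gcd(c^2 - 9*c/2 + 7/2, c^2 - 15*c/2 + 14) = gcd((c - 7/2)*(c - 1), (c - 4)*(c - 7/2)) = c - 7/2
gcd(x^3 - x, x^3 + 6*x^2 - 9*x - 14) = x + 1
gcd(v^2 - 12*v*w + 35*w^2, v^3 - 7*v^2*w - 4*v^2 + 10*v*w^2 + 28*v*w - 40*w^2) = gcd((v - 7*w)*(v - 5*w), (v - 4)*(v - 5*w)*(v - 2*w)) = v - 5*w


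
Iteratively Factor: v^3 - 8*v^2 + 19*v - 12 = (v - 1)*(v^2 - 7*v + 12) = (v - 3)*(v - 1)*(v - 4)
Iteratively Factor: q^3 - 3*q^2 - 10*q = (q)*(q^2 - 3*q - 10) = q*(q - 5)*(q + 2)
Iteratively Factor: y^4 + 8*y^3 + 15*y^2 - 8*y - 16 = (y + 4)*(y^3 + 4*y^2 - y - 4) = (y + 1)*(y + 4)*(y^2 + 3*y - 4) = (y - 1)*(y + 1)*(y + 4)*(y + 4)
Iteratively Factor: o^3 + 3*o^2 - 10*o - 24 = (o - 3)*(o^2 + 6*o + 8) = (o - 3)*(o + 2)*(o + 4)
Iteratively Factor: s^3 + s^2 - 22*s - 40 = (s + 4)*(s^2 - 3*s - 10) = (s - 5)*(s + 4)*(s + 2)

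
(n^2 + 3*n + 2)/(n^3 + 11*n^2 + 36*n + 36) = (n + 1)/(n^2 + 9*n + 18)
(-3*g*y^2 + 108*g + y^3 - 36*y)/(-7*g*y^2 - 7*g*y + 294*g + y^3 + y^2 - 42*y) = (-3*g*y - 18*g + y^2 + 6*y)/(-7*g*y - 49*g + y^2 + 7*y)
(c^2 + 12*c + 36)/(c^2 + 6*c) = (c + 6)/c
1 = 1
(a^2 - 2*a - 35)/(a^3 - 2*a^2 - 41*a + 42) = (a + 5)/(a^2 + 5*a - 6)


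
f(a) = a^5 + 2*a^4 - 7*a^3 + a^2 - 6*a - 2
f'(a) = 5*a^4 + 8*a^3 - 21*a^2 + 2*a - 6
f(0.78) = -8.36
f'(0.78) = -11.57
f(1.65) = -13.57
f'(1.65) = 13.12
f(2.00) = -2.00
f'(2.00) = 58.00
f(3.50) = 514.47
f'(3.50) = 837.06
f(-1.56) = 38.97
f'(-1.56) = -60.98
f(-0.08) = -1.51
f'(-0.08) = -6.30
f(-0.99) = 12.68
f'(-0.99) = -31.52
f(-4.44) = -291.20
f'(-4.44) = 814.04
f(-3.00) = 133.00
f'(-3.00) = -12.00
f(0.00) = -2.00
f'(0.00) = -6.00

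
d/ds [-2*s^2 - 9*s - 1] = -4*s - 9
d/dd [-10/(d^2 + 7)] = 20*d/(d^2 + 7)^2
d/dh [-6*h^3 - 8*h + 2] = -18*h^2 - 8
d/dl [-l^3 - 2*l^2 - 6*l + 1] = -3*l^2 - 4*l - 6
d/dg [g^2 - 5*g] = 2*g - 5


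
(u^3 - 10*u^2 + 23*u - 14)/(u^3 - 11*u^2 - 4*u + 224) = (u^2 - 3*u + 2)/(u^2 - 4*u - 32)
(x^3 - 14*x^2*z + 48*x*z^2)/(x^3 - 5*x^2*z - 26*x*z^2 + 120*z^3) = x*(x - 8*z)/(x^2 + x*z - 20*z^2)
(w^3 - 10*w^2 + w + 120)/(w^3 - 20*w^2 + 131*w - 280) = (w + 3)/(w - 7)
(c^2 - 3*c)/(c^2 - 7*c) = (c - 3)/(c - 7)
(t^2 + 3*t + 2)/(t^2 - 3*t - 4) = (t + 2)/(t - 4)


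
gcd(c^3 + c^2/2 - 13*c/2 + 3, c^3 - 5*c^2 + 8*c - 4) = c - 2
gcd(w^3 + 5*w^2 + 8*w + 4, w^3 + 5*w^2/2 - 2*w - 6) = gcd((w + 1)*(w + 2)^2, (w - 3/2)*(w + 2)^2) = w^2 + 4*w + 4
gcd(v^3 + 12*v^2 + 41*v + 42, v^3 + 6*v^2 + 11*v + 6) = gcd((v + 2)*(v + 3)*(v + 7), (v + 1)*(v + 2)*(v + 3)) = v^2 + 5*v + 6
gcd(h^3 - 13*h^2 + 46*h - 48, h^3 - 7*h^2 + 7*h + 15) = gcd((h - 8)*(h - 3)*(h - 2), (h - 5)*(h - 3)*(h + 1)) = h - 3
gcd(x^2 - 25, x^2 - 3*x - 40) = x + 5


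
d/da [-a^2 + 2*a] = 2 - 2*a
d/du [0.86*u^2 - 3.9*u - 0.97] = 1.72*u - 3.9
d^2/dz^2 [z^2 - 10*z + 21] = 2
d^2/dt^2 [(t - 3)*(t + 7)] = 2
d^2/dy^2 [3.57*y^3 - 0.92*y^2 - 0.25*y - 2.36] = 21.42*y - 1.84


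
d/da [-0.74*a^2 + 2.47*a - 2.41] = 2.47 - 1.48*a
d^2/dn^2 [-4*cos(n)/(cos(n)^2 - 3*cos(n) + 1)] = (-4*sin(n)^2*cos(n) - 12*sin(n)^2 - 24*cos(n) + 36)*sin(n)^2/(sin(n)^2 + 3*cos(n) - 2)^3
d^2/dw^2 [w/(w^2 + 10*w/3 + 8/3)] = 6*(4*w*(3*w + 5)^2 - (9*w + 10)*(3*w^2 + 10*w + 8))/(3*w^2 + 10*w + 8)^3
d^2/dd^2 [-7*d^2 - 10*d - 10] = -14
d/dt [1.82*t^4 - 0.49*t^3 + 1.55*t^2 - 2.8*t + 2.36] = 7.28*t^3 - 1.47*t^2 + 3.1*t - 2.8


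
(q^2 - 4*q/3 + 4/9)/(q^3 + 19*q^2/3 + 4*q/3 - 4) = (q - 2/3)/(q^2 + 7*q + 6)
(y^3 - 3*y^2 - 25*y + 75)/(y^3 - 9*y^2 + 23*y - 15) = (y + 5)/(y - 1)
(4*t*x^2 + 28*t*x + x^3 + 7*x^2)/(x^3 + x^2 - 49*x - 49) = x*(4*t + x)/(x^2 - 6*x - 7)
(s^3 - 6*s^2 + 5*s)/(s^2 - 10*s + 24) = s*(s^2 - 6*s + 5)/(s^2 - 10*s + 24)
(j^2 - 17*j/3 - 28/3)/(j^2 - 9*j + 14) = (j + 4/3)/(j - 2)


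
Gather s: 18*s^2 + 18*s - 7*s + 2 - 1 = 18*s^2 + 11*s + 1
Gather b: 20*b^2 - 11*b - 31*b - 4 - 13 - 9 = 20*b^2 - 42*b - 26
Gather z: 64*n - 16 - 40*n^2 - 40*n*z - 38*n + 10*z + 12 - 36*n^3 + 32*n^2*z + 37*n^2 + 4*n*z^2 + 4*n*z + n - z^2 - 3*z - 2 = -36*n^3 - 3*n^2 + 27*n + z^2*(4*n - 1) + z*(32*n^2 - 36*n + 7) - 6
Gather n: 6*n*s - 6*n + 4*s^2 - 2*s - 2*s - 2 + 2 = n*(6*s - 6) + 4*s^2 - 4*s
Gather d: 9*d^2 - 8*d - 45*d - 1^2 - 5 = 9*d^2 - 53*d - 6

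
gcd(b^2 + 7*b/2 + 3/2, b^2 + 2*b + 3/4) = b + 1/2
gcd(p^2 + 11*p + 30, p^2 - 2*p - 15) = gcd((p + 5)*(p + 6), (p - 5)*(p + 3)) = 1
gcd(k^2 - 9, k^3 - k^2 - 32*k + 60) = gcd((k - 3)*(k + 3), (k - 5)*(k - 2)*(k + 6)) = 1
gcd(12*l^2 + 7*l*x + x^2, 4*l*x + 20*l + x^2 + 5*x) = 4*l + x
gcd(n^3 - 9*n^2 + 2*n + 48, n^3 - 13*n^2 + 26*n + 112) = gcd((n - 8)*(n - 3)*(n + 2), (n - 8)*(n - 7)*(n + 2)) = n^2 - 6*n - 16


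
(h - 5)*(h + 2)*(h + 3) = h^3 - 19*h - 30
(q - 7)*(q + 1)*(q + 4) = q^3 - 2*q^2 - 31*q - 28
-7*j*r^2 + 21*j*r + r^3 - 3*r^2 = r*(-7*j + r)*(r - 3)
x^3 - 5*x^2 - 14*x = x*(x - 7)*(x + 2)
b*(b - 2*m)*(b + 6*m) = b^3 + 4*b^2*m - 12*b*m^2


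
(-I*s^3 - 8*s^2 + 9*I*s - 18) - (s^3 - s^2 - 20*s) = -s^3 - I*s^3 - 7*s^2 + 20*s + 9*I*s - 18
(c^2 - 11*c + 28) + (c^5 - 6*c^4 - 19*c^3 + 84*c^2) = c^5 - 6*c^4 - 19*c^3 + 85*c^2 - 11*c + 28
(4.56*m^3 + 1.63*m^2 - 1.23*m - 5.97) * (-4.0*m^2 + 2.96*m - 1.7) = -18.24*m^5 + 6.9776*m^4 + 1.9928*m^3 + 17.4682*m^2 - 15.5802*m + 10.149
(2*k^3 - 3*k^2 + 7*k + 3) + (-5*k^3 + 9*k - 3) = -3*k^3 - 3*k^2 + 16*k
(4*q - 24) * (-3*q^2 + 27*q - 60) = -12*q^3 + 180*q^2 - 888*q + 1440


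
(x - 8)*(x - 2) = x^2 - 10*x + 16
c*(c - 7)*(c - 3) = c^3 - 10*c^2 + 21*c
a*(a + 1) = a^2 + a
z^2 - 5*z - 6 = (z - 6)*(z + 1)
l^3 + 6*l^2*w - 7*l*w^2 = l*(l - w)*(l + 7*w)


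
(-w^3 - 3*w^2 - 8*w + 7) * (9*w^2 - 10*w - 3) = -9*w^5 - 17*w^4 - 39*w^3 + 152*w^2 - 46*w - 21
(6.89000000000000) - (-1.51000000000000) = 8.40000000000000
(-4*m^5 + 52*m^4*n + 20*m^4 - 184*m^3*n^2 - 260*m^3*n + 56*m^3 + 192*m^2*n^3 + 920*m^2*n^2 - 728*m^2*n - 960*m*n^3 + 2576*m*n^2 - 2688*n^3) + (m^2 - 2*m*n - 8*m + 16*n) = -4*m^5 + 52*m^4*n + 20*m^4 - 184*m^3*n^2 - 260*m^3*n + 56*m^3 + 192*m^2*n^3 + 920*m^2*n^2 - 728*m^2*n + m^2 - 960*m*n^3 + 2576*m*n^2 - 2*m*n - 8*m - 2688*n^3 + 16*n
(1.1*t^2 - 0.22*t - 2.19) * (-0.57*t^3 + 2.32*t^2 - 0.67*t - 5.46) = -0.627*t^5 + 2.6774*t^4 + 0.000899999999999901*t^3 - 10.9394*t^2 + 2.6685*t + 11.9574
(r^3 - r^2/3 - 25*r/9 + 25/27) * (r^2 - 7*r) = r^5 - 22*r^4/3 - 4*r^3/9 + 550*r^2/27 - 175*r/27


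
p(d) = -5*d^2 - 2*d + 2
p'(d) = -10*d - 2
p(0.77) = -2.50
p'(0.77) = -9.70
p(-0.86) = 0.02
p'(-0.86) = 6.60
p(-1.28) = -3.63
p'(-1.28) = 10.80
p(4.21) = -95.04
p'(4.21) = -44.10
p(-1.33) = -4.18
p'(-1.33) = 11.30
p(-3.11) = -40.14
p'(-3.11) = 29.10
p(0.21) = 1.36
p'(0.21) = -4.10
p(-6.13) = -173.62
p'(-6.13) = 59.30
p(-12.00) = -694.00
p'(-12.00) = 118.00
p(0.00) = 2.00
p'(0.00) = -2.00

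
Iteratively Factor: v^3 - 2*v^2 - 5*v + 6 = (v - 1)*(v^2 - v - 6) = (v - 3)*(v - 1)*(v + 2)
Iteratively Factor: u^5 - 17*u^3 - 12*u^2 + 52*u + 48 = (u - 2)*(u^4 + 2*u^3 - 13*u^2 - 38*u - 24) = (u - 2)*(u + 2)*(u^3 - 13*u - 12) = (u - 4)*(u - 2)*(u + 2)*(u^2 + 4*u + 3) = (u - 4)*(u - 2)*(u + 1)*(u + 2)*(u + 3)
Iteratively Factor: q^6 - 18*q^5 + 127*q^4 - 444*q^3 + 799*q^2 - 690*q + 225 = (q - 1)*(q^5 - 17*q^4 + 110*q^3 - 334*q^2 + 465*q - 225) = (q - 3)*(q - 1)*(q^4 - 14*q^3 + 68*q^2 - 130*q + 75) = (q - 5)*(q - 3)*(q - 1)*(q^3 - 9*q^2 + 23*q - 15) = (q - 5)^2*(q - 3)*(q - 1)*(q^2 - 4*q + 3) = (q - 5)^2*(q - 3)^2*(q - 1)*(q - 1)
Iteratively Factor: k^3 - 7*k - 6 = (k - 3)*(k^2 + 3*k + 2) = (k - 3)*(k + 1)*(k + 2)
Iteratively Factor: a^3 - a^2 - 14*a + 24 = (a - 3)*(a^2 + 2*a - 8) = (a - 3)*(a - 2)*(a + 4)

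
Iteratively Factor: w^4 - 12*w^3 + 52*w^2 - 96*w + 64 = (w - 4)*(w^3 - 8*w^2 + 20*w - 16) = (w - 4)*(w - 2)*(w^2 - 6*w + 8) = (w - 4)^2*(w - 2)*(w - 2)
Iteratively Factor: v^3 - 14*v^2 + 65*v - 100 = (v - 4)*(v^2 - 10*v + 25) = (v - 5)*(v - 4)*(v - 5)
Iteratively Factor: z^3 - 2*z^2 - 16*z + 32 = (z - 2)*(z^2 - 16) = (z - 2)*(z + 4)*(z - 4)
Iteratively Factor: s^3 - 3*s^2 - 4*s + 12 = (s - 3)*(s^2 - 4) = (s - 3)*(s + 2)*(s - 2)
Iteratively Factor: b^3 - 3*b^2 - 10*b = (b - 5)*(b^2 + 2*b) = b*(b - 5)*(b + 2)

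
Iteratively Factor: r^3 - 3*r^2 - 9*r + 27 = (r - 3)*(r^2 - 9) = (r - 3)*(r + 3)*(r - 3)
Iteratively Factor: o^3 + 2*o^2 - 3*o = (o + 3)*(o^2 - o) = o*(o + 3)*(o - 1)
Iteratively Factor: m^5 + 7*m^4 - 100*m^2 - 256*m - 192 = (m + 2)*(m^4 + 5*m^3 - 10*m^2 - 80*m - 96) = (m - 4)*(m + 2)*(m^3 + 9*m^2 + 26*m + 24) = (m - 4)*(m + 2)^2*(m^2 + 7*m + 12) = (m - 4)*(m + 2)^2*(m + 4)*(m + 3)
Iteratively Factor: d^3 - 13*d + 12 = (d + 4)*(d^2 - 4*d + 3) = (d - 3)*(d + 4)*(d - 1)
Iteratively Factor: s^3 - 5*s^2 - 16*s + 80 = (s - 4)*(s^2 - s - 20) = (s - 4)*(s + 4)*(s - 5)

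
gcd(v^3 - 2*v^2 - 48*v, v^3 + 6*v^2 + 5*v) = v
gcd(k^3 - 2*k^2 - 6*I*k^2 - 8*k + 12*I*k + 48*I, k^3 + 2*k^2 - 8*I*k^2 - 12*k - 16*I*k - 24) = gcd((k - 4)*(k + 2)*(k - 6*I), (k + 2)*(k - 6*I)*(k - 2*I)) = k^2 + k*(2 - 6*I) - 12*I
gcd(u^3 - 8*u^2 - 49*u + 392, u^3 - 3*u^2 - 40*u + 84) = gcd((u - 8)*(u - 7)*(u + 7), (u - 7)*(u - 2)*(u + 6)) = u - 7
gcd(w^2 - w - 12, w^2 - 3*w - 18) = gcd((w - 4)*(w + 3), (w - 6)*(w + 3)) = w + 3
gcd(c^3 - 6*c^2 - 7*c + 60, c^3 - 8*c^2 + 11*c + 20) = c^2 - 9*c + 20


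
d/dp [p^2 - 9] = 2*p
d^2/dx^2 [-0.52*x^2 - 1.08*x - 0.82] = -1.04000000000000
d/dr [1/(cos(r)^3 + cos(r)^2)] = (3*cos(r) + 2)*sin(r)/((cos(r) + 1)^2*cos(r)^3)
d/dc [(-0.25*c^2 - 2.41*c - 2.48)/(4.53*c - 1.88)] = (-1.1325*c^2 + 0.94*c + 15.7652)/(20.5209*c^2 - 17.0328*c + 3.5344)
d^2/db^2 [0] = 0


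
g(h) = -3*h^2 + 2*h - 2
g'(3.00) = -16.00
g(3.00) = -23.00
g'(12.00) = -70.00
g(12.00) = -410.00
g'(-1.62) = 11.72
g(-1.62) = -13.11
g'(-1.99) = 13.94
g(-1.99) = -17.86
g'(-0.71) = 6.26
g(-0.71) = -4.93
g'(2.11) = -10.66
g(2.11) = -11.14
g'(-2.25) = 15.50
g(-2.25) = -21.69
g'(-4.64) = 29.84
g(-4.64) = -75.87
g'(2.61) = -13.66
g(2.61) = -17.22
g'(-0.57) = 5.42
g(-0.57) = -4.11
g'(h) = 2 - 6*h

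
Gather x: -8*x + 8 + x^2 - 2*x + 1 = x^2 - 10*x + 9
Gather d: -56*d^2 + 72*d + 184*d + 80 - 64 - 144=-56*d^2 + 256*d - 128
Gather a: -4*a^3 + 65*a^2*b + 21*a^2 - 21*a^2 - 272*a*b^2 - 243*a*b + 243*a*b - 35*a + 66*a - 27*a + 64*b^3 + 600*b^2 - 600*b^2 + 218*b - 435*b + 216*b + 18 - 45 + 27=-4*a^3 + 65*a^2*b + a*(4 - 272*b^2) + 64*b^3 - b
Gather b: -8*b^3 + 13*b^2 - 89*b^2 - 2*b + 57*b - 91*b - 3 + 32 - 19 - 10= -8*b^3 - 76*b^2 - 36*b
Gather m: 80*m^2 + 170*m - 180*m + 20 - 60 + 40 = 80*m^2 - 10*m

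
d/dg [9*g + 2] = 9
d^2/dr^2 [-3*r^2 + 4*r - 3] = -6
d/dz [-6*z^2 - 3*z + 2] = -12*z - 3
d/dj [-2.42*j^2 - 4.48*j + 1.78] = -4.84*j - 4.48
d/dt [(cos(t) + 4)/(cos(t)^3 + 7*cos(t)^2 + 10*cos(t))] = (115*cos(t) + 19*cos(2*t) + cos(3*t) + 99)*sin(t)/(2*(cos(t) + 2)^2*(cos(t) + 5)^2*cos(t)^2)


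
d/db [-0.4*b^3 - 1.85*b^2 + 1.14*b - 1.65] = -1.2*b^2 - 3.7*b + 1.14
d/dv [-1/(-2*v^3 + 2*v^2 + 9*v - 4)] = (-6*v^2 + 4*v + 9)/(2*v^3 - 2*v^2 - 9*v + 4)^2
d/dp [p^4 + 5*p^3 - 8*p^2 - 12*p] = 4*p^3 + 15*p^2 - 16*p - 12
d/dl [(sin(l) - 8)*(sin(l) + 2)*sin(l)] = (3*sin(l)^2 - 12*sin(l) - 16)*cos(l)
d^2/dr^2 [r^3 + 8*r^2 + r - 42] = 6*r + 16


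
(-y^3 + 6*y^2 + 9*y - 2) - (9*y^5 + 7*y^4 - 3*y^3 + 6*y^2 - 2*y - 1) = -9*y^5 - 7*y^4 + 2*y^3 + 11*y - 1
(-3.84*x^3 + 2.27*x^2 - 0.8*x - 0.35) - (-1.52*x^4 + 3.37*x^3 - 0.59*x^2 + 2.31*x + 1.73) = 1.52*x^4 - 7.21*x^3 + 2.86*x^2 - 3.11*x - 2.08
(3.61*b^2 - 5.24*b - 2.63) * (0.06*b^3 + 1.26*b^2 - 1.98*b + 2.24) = 0.2166*b^5 + 4.2342*b^4 - 13.908*b^3 + 15.1478*b^2 - 6.5302*b - 5.8912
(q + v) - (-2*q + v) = 3*q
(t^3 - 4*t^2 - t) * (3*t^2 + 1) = 3*t^5 - 12*t^4 - 2*t^3 - 4*t^2 - t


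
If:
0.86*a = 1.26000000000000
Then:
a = 1.47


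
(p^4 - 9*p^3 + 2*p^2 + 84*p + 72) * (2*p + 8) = 2*p^5 - 10*p^4 - 68*p^3 + 184*p^2 + 816*p + 576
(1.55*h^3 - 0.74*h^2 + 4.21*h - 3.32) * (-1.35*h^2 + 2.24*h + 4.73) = -2.0925*h^5 + 4.471*h^4 - 0.00959999999999983*h^3 + 10.4122*h^2 + 12.4765*h - 15.7036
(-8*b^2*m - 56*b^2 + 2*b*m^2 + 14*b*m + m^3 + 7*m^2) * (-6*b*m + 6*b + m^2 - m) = 48*b^3*m^2 + 288*b^3*m - 336*b^3 - 20*b^2*m^3 - 120*b^2*m^2 + 140*b^2*m - 4*b*m^4 - 24*b*m^3 + 28*b*m^2 + m^5 + 6*m^4 - 7*m^3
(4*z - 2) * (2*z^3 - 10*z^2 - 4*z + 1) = 8*z^4 - 44*z^3 + 4*z^2 + 12*z - 2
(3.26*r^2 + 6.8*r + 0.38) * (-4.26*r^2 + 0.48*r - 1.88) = -13.8876*r^4 - 27.4032*r^3 - 4.4836*r^2 - 12.6016*r - 0.7144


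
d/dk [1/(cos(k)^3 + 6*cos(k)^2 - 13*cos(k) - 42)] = (3*cos(k)^2 + 12*cos(k) - 13)*sin(k)/(cos(k)^3 + 6*cos(k)^2 - 13*cos(k) - 42)^2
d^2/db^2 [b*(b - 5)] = 2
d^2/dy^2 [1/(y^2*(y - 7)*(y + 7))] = 2*(10*y^4 - 441*y^2 + 7203)/(y^4*(y^6 - 147*y^4 + 7203*y^2 - 117649))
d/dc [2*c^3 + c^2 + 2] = 2*c*(3*c + 1)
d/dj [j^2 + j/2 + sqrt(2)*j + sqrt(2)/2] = 2*j + 1/2 + sqrt(2)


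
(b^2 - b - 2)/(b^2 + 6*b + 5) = (b - 2)/(b + 5)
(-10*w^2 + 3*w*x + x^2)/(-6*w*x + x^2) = (10*w^2 - 3*w*x - x^2)/(x*(6*w - x))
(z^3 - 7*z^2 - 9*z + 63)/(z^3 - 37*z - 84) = (z - 3)/(z + 4)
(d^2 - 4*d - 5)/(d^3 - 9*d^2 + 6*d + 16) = (d - 5)/(d^2 - 10*d + 16)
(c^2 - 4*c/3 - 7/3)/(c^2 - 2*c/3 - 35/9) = 3*(c + 1)/(3*c + 5)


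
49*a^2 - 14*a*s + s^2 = (-7*a + s)^2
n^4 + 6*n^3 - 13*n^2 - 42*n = n*(n - 3)*(n + 2)*(n + 7)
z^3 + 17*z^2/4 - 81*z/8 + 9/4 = (z - 3/2)*(z - 1/4)*(z + 6)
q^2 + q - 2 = (q - 1)*(q + 2)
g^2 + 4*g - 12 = (g - 2)*(g + 6)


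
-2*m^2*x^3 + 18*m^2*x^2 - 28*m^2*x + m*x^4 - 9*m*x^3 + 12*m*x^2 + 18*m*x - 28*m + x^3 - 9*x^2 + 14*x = (-2*m + x)*(x - 7)*(x - 2)*(m*x + 1)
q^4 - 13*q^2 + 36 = (q - 3)*(q - 2)*(q + 2)*(q + 3)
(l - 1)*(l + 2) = l^2 + l - 2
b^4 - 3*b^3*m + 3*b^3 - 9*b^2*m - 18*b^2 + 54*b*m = b*(b - 3)*(b + 6)*(b - 3*m)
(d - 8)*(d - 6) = d^2 - 14*d + 48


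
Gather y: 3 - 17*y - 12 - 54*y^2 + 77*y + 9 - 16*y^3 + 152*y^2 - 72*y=-16*y^3 + 98*y^2 - 12*y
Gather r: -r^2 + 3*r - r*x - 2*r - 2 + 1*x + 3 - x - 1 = -r^2 + r*(1 - x)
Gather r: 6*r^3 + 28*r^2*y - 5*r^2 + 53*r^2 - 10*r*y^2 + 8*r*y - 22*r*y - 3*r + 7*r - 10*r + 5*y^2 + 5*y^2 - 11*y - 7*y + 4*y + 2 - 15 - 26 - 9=6*r^3 + r^2*(28*y + 48) + r*(-10*y^2 - 14*y - 6) + 10*y^2 - 14*y - 48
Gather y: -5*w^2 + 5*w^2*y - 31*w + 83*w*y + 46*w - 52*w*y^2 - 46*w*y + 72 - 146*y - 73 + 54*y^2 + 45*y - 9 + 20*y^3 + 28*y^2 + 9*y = -5*w^2 + 15*w + 20*y^3 + y^2*(82 - 52*w) + y*(5*w^2 + 37*w - 92) - 10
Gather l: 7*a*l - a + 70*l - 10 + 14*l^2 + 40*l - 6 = -a + 14*l^2 + l*(7*a + 110) - 16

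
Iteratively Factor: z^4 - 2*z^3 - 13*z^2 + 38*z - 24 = (z - 3)*(z^3 + z^2 - 10*z + 8) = (z - 3)*(z - 1)*(z^2 + 2*z - 8) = (z - 3)*(z - 1)*(z + 4)*(z - 2)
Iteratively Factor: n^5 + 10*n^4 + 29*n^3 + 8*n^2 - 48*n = (n - 1)*(n^4 + 11*n^3 + 40*n^2 + 48*n) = (n - 1)*(n + 4)*(n^3 + 7*n^2 + 12*n) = (n - 1)*(n + 4)^2*(n^2 + 3*n) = n*(n - 1)*(n + 4)^2*(n + 3)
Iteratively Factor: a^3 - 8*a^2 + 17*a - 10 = (a - 5)*(a^2 - 3*a + 2) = (a - 5)*(a - 2)*(a - 1)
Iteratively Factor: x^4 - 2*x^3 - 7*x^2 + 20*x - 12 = (x - 1)*(x^3 - x^2 - 8*x + 12) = (x - 2)*(x - 1)*(x^2 + x - 6) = (x - 2)^2*(x - 1)*(x + 3)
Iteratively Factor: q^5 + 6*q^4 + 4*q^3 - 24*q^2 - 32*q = (q + 2)*(q^4 + 4*q^3 - 4*q^2 - 16*q) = (q - 2)*(q + 2)*(q^3 + 6*q^2 + 8*q) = q*(q - 2)*(q + 2)*(q^2 + 6*q + 8) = q*(q - 2)*(q + 2)*(q + 4)*(q + 2)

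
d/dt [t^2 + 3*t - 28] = 2*t + 3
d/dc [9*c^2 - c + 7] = 18*c - 1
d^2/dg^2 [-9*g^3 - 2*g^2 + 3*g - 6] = -54*g - 4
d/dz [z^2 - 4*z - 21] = 2*z - 4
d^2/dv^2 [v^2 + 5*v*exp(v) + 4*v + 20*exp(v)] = 5*v*exp(v) + 30*exp(v) + 2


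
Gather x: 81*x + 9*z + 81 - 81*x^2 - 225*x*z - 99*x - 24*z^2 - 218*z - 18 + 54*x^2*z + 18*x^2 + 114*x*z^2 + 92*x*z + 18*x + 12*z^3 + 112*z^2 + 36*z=x^2*(54*z - 63) + x*(114*z^2 - 133*z) + 12*z^3 + 88*z^2 - 173*z + 63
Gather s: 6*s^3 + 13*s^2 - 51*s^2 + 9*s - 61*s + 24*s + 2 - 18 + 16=6*s^3 - 38*s^2 - 28*s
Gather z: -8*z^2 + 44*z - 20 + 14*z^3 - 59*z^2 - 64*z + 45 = 14*z^3 - 67*z^2 - 20*z + 25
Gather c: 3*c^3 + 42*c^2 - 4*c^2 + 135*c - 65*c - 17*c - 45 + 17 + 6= 3*c^3 + 38*c^2 + 53*c - 22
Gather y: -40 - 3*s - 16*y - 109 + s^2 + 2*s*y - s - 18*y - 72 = s^2 - 4*s + y*(2*s - 34) - 221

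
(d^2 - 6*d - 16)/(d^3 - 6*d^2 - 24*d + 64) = (d + 2)/(d^2 + 2*d - 8)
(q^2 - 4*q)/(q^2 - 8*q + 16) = q/(q - 4)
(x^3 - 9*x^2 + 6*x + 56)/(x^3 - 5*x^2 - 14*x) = (x - 4)/x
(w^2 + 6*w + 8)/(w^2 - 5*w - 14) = (w + 4)/(w - 7)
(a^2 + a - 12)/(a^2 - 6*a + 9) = (a + 4)/(a - 3)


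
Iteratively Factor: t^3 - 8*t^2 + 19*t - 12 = (t - 1)*(t^2 - 7*t + 12) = (t - 3)*(t - 1)*(t - 4)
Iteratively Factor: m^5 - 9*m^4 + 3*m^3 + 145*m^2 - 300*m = (m - 5)*(m^4 - 4*m^3 - 17*m^2 + 60*m) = m*(m - 5)*(m^3 - 4*m^2 - 17*m + 60) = m*(m - 5)^2*(m^2 + m - 12) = m*(m - 5)^2*(m - 3)*(m + 4)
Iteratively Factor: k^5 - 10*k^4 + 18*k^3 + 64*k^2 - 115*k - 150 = (k - 5)*(k^4 - 5*k^3 - 7*k^2 + 29*k + 30) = (k - 5)*(k + 1)*(k^3 - 6*k^2 - k + 30) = (k - 5)*(k - 3)*(k + 1)*(k^2 - 3*k - 10) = (k - 5)*(k - 3)*(k + 1)*(k + 2)*(k - 5)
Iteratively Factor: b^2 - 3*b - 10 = (b - 5)*(b + 2)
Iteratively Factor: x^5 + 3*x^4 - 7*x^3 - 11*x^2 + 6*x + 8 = (x - 1)*(x^4 + 4*x^3 - 3*x^2 - 14*x - 8) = (x - 1)*(x + 1)*(x^3 + 3*x^2 - 6*x - 8) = (x - 1)*(x + 1)*(x + 4)*(x^2 - x - 2) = (x - 1)*(x + 1)^2*(x + 4)*(x - 2)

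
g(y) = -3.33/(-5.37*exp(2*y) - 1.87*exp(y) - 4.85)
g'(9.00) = 0.00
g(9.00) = 0.00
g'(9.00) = 0.00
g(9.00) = 0.00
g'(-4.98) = -0.00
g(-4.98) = 0.68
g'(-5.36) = -0.00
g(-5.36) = 0.69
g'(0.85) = -0.14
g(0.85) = 0.09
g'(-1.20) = -0.15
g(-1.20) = 0.56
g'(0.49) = -0.21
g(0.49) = 0.15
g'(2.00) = -0.02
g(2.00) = 0.01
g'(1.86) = -0.03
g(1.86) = 0.01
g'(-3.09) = -0.01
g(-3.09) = 0.67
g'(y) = -3.33*(10.74*exp(2*y) + 1.87*exp(y))/(-5.37*exp(2*y) - 1.87*exp(y) - 4.85)^2 = (-35.7642*exp(y) - 6.2271)*exp(y)/(5.37*exp(2*y) + 1.87*exp(y) + 4.85)^2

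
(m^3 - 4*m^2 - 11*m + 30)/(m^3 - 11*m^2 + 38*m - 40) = (m + 3)/(m - 4)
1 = 1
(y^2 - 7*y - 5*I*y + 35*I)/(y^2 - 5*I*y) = (y - 7)/y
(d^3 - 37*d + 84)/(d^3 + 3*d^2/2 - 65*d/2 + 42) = 2*(d - 3)/(2*d - 3)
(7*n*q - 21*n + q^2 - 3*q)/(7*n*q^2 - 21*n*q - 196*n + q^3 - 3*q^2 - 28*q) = (q - 3)/(q^2 - 3*q - 28)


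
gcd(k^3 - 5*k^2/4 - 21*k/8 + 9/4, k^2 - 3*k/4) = k - 3/4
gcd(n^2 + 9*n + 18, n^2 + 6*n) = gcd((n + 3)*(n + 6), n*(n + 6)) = n + 6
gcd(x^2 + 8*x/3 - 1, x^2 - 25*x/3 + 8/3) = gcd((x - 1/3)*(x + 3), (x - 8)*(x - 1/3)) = x - 1/3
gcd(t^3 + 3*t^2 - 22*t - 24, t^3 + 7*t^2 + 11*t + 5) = t + 1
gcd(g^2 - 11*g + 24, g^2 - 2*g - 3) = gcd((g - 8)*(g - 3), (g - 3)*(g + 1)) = g - 3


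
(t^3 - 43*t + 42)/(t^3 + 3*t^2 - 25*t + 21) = (t - 6)/(t - 3)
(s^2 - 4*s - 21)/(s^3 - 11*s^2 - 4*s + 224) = (s + 3)/(s^2 - 4*s - 32)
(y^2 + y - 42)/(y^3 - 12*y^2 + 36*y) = (y + 7)/(y*(y - 6))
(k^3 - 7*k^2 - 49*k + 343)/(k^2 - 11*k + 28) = (k^2 - 49)/(k - 4)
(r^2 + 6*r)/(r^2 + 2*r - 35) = r*(r + 6)/(r^2 + 2*r - 35)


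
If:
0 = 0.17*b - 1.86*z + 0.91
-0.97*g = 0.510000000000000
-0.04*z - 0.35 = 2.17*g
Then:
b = 210.99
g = -0.53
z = 19.77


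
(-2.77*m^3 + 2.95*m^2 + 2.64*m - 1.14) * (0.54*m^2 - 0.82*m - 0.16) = -1.4958*m^5 + 3.8644*m^4 - 0.5502*m^3 - 3.2524*m^2 + 0.5124*m + 0.1824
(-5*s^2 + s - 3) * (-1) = 5*s^2 - s + 3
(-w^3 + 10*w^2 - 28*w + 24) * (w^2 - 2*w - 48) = -w^5 + 12*w^4 - 400*w^2 + 1296*w - 1152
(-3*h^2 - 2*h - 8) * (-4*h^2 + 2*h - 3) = 12*h^4 + 2*h^3 + 37*h^2 - 10*h + 24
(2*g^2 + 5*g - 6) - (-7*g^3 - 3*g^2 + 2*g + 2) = 7*g^3 + 5*g^2 + 3*g - 8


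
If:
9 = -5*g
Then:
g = -9/5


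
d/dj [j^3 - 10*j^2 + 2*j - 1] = 3*j^2 - 20*j + 2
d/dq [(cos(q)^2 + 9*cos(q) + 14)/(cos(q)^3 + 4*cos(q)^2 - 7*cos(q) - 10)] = (cos(q)^4 + 18*cos(q)^3 + 85*cos(q)^2 + 132*cos(q) - 8)*sin(q)/((cos(q) - 2)^2*(cos(q) + 1)^2*(cos(q) + 5)^2)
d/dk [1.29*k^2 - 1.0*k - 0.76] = 2.58*k - 1.0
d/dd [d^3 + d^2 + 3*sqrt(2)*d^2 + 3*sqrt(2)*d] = 3*d^2 + 2*d + 6*sqrt(2)*d + 3*sqrt(2)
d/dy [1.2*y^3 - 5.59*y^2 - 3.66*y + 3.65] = 3.6*y^2 - 11.18*y - 3.66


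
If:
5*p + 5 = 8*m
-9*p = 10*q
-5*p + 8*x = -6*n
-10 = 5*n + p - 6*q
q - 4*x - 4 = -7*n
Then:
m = -65/216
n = -14/135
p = -40/27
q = 4/3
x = -229/270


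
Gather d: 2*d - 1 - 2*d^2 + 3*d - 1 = -2*d^2 + 5*d - 2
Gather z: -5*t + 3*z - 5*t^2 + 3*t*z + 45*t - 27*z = -5*t^2 + 40*t + z*(3*t - 24)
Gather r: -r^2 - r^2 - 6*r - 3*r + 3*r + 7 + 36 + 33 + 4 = -2*r^2 - 6*r + 80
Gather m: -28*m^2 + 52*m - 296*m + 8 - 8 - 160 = -28*m^2 - 244*m - 160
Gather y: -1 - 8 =-9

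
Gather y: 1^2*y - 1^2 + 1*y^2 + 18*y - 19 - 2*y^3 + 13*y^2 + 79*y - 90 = -2*y^3 + 14*y^2 + 98*y - 110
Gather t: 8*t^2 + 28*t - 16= 8*t^2 + 28*t - 16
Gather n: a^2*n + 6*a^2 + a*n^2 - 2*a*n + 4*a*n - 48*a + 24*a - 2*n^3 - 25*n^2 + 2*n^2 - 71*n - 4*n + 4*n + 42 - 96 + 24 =6*a^2 - 24*a - 2*n^3 + n^2*(a - 23) + n*(a^2 + 2*a - 71) - 30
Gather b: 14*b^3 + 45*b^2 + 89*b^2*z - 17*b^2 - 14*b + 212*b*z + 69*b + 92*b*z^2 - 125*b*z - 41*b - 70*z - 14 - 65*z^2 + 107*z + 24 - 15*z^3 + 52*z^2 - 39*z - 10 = 14*b^3 + b^2*(89*z + 28) + b*(92*z^2 + 87*z + 14) - 15*z^3 - 13*z^2 - 2*z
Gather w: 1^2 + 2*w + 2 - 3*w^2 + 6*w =-3*w^2 + 8*w + 3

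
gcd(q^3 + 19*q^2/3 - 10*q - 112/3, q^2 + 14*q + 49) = q + 7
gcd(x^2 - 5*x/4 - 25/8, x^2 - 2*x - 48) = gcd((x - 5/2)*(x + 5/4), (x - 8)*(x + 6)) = 1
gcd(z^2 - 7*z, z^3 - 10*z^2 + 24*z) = z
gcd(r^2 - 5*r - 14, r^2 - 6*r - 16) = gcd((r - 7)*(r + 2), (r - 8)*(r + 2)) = r + 2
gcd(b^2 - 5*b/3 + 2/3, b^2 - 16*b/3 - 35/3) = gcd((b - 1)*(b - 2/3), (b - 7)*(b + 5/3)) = 1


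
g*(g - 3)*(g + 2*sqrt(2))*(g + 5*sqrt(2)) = g^4 - 3*g^3 + 7*sqrt(2)*g^3 - 21*sqrt(2)*g^2 + 20*g^2 - 60*g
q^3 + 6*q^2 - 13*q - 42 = (q - 3)*(q + 2)*(q + 7)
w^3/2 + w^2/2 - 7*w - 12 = (w/2 + 1)*(w - 4)*(w + 3)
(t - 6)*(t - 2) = t^2 - 8*t + 12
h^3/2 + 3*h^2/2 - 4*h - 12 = (h/2 + sqrt(2))*(h + 3)*(h - 2*sqrt(2))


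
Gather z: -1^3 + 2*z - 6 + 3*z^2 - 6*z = 3*z^2 - 4*z - 7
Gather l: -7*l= -7*l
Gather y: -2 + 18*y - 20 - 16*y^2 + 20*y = -16*y^2 + 38*y - 22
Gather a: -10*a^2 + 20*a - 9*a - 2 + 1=-10*a^2 + 11*a - 1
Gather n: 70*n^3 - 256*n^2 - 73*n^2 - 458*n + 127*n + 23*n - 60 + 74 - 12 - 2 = 70*n^3 - 329*n^2 - 308*n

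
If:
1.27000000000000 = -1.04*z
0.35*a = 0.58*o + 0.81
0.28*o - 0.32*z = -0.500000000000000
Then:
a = -2.96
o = -3.18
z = -1.22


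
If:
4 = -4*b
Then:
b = -1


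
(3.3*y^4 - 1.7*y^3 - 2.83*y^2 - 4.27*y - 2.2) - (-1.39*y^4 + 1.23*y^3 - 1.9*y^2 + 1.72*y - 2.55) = 4.69*y^4 - 2.93*y^3 - 0.93*y^2 - 5.99*y + 0.35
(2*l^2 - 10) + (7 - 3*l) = 2*l^2 - 3*l - 3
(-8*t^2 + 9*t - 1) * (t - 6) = -8*t^3 + 57*t^2 - 55*t + 6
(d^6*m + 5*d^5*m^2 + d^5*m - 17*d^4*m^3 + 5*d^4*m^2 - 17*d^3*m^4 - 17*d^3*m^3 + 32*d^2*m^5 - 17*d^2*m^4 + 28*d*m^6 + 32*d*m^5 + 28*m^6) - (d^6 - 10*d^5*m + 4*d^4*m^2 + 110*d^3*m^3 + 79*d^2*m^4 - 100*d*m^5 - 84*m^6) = d^6*m - d^6 + 5*d^5*m^2 + 11*d^5*m - 17*d^4*m^3 + d^4*m^2 - 17*d^3*m^4 - 127*d^3*m^3 + 32*d^2*m^5 - 96*d^2*m^4 + 28*d*m^6 + 132*d*m^5 + 112*m^6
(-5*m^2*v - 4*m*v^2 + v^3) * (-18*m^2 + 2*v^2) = 90*m^4*v + 72*m^3*v^2 - 28*m^2*v^3 - 8*m*v^4 + 2*v^5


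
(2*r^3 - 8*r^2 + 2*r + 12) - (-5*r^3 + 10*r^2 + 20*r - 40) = 7*r^3 - 18*r^2 - 18*r + 52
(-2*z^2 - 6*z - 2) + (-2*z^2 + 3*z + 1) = -4*z^2 - 3*z - 1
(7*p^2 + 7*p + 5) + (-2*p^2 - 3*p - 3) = 5*p^2 + 4*p + 2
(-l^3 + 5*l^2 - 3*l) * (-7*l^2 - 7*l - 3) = 7*l^5 - 28*l^4 - 11*l^3 + 6*l^2 + 9*l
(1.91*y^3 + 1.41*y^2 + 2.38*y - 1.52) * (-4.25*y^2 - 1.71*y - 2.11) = -8.1175*y^5 - 9.2586*y^4 - 16.5562*y^3 - 0.5849*y^2 - 2.4226*y + 3.2072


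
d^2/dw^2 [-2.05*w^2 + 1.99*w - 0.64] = -4.10000000000000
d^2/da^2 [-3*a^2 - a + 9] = -6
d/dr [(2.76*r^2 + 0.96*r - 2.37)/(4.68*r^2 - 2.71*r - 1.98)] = (-11.9724*r^2 + 11.2536*r - 8.3235)/(21.9024*r^4 - 25.3656*r^3 - 11.1887*r^2 + 10.7316*r + 3.9204)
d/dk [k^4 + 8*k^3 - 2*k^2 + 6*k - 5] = 4*k^3 + 24*k^2 - 4*k + 6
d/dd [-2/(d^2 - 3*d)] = 2*(2*d - 3)/(d^2*(d - 3)^2)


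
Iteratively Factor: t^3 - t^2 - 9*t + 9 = (t - 3)*(t^2 + 2*t - 3) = (t - 3)*(t - 1)*(t + 3)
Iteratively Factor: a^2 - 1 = (a - 1)*(a + 1)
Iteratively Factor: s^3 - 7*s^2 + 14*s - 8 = (s - 1)*(s^2 - 6*s + 8) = (s - 4)*(s - 1)*(s - 2)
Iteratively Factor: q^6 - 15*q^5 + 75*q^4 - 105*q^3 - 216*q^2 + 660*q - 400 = (q - 5)*(q^5 - 10*q^4 + 25*q^3 + 20*q^2 - 116*q + 80) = (q - 5)^2*(q^4 - 5*q^3 + 20*q - 16) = (q - 5)^2*(q - 2)*(q^3 - 3*q^2 - 6*q + 8) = (q - 5)^2*(q - 4)*(q - 2)*(q^2 + q - 2) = (q - 5)^2*(q - 4)*(q - 2)*(q - 1)*(q + 2)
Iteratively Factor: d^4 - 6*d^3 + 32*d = (d + 2)*(d^3 - 8*d^2 + 16*d) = (d - 4)*(d + 2)*(d^2 - 4*d) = (d - 4)^2*(d + 2)*(d)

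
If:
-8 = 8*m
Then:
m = -1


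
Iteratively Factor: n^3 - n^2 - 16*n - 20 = (n + 2)*(n^2 - 3*n - 10) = (n - 5)*(n + 2)*(n + 2)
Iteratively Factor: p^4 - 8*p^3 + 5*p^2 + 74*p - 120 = (p - 4)*(p^3 - 4*p^2 - 11*p + 30) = (p - 4)*(p - 2)*(p^2 - 2*p - 15) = (p - 4)*(p - 2)*(p + 3)*(p - 5)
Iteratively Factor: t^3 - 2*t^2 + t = (t - 1)*(t^2 - t) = t*(t - 1)*(t - 1)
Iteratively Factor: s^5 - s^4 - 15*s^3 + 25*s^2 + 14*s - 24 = (s - 2)*(s^4 + s^3 - 13*s^2 - s + 12) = (s - 2)*(s - 1)*(s^3 + 2*s^2 - 11*s - 12) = (s - 2)*(s - 1)*(s + 4)*(s^2 - 2*s - 3) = (s - 3)*(s - 2)*(s - 1)*(s + 4)*(s + 1)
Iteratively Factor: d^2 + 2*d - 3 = (d + 3)*(d - 1)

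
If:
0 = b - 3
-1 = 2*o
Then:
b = 3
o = -1/2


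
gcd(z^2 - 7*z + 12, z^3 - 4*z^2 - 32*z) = 1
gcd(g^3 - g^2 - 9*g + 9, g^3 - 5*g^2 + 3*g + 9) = g - 3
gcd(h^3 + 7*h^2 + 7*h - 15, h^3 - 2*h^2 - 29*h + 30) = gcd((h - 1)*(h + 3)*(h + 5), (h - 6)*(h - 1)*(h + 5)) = h^2 + 4*h - 5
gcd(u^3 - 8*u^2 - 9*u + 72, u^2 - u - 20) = 1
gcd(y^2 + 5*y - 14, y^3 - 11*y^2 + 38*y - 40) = y - 2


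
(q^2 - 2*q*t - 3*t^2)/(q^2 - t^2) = (q - 3*t)/(q - t)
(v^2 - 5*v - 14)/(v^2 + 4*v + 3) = (v^2 - 5*v - 14)/(v^2 + 4*v + 3)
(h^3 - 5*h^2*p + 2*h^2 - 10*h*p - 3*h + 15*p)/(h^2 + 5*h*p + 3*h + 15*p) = (h^2 - 5*h*p - h + 5*p)/(h + 5*p)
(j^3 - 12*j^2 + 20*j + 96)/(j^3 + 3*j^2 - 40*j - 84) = (j - 8)/(j + 7)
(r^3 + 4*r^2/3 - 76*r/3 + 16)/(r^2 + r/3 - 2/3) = (r^2 + 2*r - 24)/(r + 1)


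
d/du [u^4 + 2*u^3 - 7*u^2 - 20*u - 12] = 4*u^3 + 6*u^2 - 14*u - 20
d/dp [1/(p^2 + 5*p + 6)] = (-2*p - 5)/(p^2 + 5*p + 6)^2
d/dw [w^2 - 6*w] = 2*w - 6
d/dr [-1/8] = 0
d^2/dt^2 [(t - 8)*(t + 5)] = 2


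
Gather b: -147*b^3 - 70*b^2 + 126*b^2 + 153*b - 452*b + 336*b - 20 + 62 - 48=-147*b^3 + 56*b^2 + 37*b - 6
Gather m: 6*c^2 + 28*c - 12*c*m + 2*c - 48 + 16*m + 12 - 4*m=6*c^2 + 30*c + m*(12 - 12*c) - 36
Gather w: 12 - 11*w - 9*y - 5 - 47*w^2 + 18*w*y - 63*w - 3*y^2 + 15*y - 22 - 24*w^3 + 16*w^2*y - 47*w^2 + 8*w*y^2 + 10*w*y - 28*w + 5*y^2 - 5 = -24*w^3 + w^2*(16*y - 94) + w*(8*y^2 + 28*y - 102) + 2*y^2 + 6*y - 20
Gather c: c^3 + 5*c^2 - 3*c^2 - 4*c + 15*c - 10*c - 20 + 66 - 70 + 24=c^3 + 2*c^2 + c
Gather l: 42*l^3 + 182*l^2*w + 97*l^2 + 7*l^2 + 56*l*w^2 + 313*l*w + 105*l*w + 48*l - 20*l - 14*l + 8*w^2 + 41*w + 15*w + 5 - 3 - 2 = 42*l^3 + l^2*(182*w + 104) + l*(56*w^2 + 418*w + 14) + 8*w^2 + 56*w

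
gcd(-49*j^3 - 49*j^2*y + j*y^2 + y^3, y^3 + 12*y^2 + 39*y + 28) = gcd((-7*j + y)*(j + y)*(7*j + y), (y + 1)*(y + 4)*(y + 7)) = 1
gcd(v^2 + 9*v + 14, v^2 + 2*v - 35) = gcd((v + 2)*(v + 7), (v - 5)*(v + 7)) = v + 7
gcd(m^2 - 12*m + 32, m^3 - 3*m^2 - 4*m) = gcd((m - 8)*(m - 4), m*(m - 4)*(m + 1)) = m - 4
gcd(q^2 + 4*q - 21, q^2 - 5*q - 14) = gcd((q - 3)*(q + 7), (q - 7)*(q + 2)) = 1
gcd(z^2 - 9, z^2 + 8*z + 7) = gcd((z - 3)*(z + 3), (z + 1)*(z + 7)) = 1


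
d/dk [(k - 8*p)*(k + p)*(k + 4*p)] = 3*k^2 - 6*k*p - 36*p^2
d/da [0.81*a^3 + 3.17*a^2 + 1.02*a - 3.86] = 2.43*a^2 + 6.34*a + 1.02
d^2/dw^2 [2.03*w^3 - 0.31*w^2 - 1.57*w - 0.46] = 12.18*w - 0.62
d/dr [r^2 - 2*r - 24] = 2*r - 2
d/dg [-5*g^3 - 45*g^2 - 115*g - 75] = -15*g^2 - 90*g - 115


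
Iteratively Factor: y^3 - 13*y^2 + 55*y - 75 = (y - 3)*(y^2 - 10*y + 25) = (y - 5)*(y - 3)*(y - 5)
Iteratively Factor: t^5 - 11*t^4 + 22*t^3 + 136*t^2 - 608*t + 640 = (t - 4)*(t^4 - 7*t^3 - 6*t^2 + 112*t - 160) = (t - 4)*(t + 4)*(t^3 - 11*t^2 + 38*t - 40) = (t - 4)^2*(t + 4)*(t^2 - 7*t + 10) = (t - 4)^2*(t - 2)*(t + 4)*(t - 5)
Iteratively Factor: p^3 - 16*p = (p - 4)*(p^2 + 4*p) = p*(p - 4)*(p + 4)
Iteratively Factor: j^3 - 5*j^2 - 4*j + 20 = (j + 2)*(j^2 - 7*j + 10) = (j - 5)*(j + 2)*(j - 2)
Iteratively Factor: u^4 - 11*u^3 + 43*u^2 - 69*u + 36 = (u - 3)*(u^3 - 8*u^2 + 19*u - 12) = (u - 4)*(u - 3)*(u^2 - 4*u + 3) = (u - 4)*(u - 3)^2*(u - 1)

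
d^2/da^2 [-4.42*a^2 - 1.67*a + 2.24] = -8.84000000000000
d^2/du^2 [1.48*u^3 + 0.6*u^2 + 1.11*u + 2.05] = 8.88*u + 1.2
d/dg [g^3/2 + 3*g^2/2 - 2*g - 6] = 3*g^2/2 + 3*g - 2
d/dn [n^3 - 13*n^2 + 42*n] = 3*n^2 - 26*n + 42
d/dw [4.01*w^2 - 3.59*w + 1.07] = 8.02*w - 3.59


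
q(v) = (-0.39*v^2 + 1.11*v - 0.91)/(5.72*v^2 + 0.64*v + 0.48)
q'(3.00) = -0.01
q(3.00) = -0.02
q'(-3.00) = -0.04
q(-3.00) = -0.15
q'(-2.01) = -0.09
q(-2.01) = -0.21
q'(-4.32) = -0.02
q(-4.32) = -0.12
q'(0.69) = 0.37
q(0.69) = -0.09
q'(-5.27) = -0.01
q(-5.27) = -0.11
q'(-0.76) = -0.95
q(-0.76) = -0.60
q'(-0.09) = 0.72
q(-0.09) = -2.16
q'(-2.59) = -0.05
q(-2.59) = -0.17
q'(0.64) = 0.46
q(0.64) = -0.11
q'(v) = (1.11 - 0.78*v)/(5.72*v^2 + 0.64*v + 0.48) + (-11.44*v - 0.64)*(-0.39*v^2 + 1.11*v - 0.91)/(5.72*v^2 + 0.64*v + 0.48)^2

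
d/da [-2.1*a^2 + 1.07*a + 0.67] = 1.07 - 4.2*a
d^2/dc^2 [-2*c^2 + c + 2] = -4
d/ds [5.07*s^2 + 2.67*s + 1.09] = 10.14*s + 2.67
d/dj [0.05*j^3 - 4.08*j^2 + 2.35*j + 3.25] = 0.15*j^2 - 8.16*j + 2.35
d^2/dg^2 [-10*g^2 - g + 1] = -20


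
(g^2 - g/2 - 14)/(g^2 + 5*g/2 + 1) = (2*g^2 - g - 28)/(2*g^2 + 5*g + 2)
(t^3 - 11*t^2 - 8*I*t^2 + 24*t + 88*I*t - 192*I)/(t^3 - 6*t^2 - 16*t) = (t^2 - t*(3 + 8*I) + 24*I)/(t*(t + 2))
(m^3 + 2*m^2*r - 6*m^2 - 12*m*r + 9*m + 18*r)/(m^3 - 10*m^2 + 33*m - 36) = (m + 2*r)/(m - 4)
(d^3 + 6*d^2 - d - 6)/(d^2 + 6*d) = d - 1/d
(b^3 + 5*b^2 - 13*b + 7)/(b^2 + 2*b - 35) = (b^2 - 2*b + 1)/(b - 5)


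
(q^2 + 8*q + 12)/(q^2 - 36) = (q + 2)/(q - 6)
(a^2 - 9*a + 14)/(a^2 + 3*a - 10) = (a - 7)/(a + 5)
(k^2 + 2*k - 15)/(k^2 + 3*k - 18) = (k + 5)/(k + 6)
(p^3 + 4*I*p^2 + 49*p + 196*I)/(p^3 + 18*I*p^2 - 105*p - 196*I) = (p - 7*I)/(p + 7*I)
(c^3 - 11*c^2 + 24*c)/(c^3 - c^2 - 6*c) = (c - 8)/(c + 2)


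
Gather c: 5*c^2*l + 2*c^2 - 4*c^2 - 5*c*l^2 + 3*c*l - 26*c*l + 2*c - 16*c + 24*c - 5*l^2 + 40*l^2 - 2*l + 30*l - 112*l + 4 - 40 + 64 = c^2*(5*l - 2) + c*(-5*l^2 - 23*l + 10) + 35*l^2 - 84*l + 28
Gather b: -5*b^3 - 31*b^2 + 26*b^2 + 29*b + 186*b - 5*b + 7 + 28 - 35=-5*b^3 - 5*b^2 + 210*b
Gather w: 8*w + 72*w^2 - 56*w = 72*w^2 - 48*w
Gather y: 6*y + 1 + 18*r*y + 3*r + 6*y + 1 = 3*r + y*(18*r + 12) + 2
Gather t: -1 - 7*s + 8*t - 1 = -7*s + 8*t - 2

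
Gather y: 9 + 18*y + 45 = 18*y + 54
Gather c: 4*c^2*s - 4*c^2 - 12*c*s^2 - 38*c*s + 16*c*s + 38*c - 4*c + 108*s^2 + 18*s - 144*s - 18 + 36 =c^2*(4*s - 4) + c*(-12*s^2 - 22*s + 34) + 108*s^2 - 126*s + 18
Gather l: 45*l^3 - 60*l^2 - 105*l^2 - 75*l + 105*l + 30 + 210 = 45*l^3 - 165*l^2 + 30*l + 240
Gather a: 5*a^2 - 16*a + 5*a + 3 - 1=5*a^2 - 11*a + 2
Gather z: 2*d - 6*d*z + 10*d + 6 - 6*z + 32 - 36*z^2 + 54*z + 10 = 12*d - 36*z^2 + z*(48 - 6*d) + 48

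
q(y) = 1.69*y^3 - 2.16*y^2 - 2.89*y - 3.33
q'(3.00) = 29.78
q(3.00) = 14.19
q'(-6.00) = 205.55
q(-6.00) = -428.79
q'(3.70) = 50.53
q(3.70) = 42.01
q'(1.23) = -0.53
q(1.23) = -7.01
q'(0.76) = -3.24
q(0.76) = -6.03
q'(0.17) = -3.48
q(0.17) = -3.88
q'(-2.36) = 35.54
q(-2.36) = -30.75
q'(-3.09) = 58.87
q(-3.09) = -64.88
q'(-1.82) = 21.77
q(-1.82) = -15.41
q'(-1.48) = 14.61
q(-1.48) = -9.26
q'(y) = 5.07*y^2 - 4.32*y - 2.89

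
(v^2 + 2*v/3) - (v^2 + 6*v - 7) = 7 - 16*v/3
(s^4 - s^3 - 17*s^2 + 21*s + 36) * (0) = 0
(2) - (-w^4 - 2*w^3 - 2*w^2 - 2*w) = w^4 + 2*w^3 + 2*w^2 + 2*w + 2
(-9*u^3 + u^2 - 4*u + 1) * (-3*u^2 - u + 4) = 27*u^5 + 6*u^4 - 25*u^3 + 5*u^2 - 17*u + 4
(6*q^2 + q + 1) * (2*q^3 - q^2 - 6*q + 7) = 12*q^5 - 4*q^4 - 35*q^3 + 35*q^2 + q + 7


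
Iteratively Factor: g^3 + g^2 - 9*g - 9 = (g + 3)*(g^2 - 2*g - 3) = (g + 1)*(g + 3)*(g - 3)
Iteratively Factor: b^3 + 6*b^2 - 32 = (b + 4)*(b^2 + 2*b - 8) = (b + 4)^2*(b - 2)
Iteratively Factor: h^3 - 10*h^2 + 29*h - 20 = (h - 5)*(h^2 - 5*h + 4) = (h - 5)*(h - 4)*(h - 1)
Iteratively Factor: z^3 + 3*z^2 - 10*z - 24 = (z - 3)*(z^2 + 6*z + 8) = (z - 3)*(z + 4)*(z + 2)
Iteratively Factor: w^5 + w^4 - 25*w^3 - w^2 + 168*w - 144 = (w + 4)*(w^4 - 3*w^3 - 13*w^2 + 51*w - 36) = (w - 3)*(w + 4)*(w^3 - 13*w + 12) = (w - 3)^2*(w + 4)*(w^2 + 3*w - 4) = (w - 3)^2*(w + 4)^2*(w - 1)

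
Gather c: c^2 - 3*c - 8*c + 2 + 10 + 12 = c^2 - 11*c + 24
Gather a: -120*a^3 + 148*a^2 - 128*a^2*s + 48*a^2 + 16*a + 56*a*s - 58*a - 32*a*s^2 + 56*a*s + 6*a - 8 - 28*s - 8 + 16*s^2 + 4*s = -120*a^3 + a^2*(196 - 128*s) + a*(-32*s^2 + 112*s - 36) + 16*s^2 - 24*s - 16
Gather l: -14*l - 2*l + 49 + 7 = 56 - 16*l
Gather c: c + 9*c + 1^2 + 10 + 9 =10*c + 20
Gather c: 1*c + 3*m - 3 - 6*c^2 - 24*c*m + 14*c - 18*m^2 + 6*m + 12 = -6*c^2 + c*(15 - 24*m) - 18*m^2 + 9*m + 9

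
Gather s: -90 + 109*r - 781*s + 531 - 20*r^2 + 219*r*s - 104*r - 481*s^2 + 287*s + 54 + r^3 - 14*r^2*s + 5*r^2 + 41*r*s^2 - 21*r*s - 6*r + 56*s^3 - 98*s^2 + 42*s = r^3 - 15*r^2 - r + 56*s^3 + s^2*(41*r - 579) + s*(-14*r^2 + 198*r - 452) + 495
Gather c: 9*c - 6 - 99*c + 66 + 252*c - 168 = 162*c - 108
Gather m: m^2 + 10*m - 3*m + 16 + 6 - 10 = m^2 + 7*m + 12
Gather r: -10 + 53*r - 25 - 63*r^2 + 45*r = -63*r^2 + 98*r - 35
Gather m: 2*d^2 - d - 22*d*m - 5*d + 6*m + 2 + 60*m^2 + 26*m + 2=2*d^2 - 6*d + 60*m^2 + m*(32 - 22*d) + 4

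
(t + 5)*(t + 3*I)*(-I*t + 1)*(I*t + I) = t^4 + 6*t^3 + 4*I*t^3 + 2*t^2 + 24*I*t^2 - 18*t + 20*I*t - 15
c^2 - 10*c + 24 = (c - 6)*(c - 4)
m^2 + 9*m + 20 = (m + 4)*(m + 5)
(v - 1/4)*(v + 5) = v^2 + 19*v/4 - 5/4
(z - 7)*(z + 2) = z^2 - 5*z - 14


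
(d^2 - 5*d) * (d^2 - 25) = d^4 - 5*d^3 - 25*d^2 + 125*d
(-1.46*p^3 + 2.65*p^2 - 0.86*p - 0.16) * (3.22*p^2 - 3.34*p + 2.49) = -4.7012*p^5 + 13.4094*p^4 - 15.2556*p^3 + 8.9557*p^2 - 1.607*p - 0.3984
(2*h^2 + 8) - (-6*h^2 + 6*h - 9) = 8*h^2 - 6*h + 17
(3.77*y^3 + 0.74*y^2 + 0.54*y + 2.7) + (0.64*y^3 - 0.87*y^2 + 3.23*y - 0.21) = 4.41*y^3 - 0.13*y^2 + 3.77*y + 2.49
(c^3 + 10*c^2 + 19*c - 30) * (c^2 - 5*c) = c^5 + 5*c^4 - 31*c^3 - 125*c^2 + 150*c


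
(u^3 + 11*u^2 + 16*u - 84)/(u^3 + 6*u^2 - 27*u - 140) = (u^2 + 4*u - 12)/(u^2 - u - 20)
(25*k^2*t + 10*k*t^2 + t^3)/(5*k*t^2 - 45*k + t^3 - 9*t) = t*(5*k + t)/(t^2 - 9)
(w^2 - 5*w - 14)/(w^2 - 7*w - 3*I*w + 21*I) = (w + 2)/(w - 3*I)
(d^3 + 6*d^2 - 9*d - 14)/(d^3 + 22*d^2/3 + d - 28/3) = 3*(d^2 - d - 2)/(3*d^2 + d - 4)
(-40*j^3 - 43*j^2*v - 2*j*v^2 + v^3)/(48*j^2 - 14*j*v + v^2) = (5*j^2 + 6*j*v + v^2)/(-6*j + v)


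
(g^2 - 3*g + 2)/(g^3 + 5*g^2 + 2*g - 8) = (g - 2)/(g^2 + 6*g + 8)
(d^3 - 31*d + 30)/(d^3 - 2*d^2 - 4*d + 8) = (d^3 - 31*d + 30)/(d^3 - 2*d^2 - 4*d + 8)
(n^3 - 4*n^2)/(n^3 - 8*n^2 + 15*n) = n*(n - 4)/(n^2 - 8*n + 15)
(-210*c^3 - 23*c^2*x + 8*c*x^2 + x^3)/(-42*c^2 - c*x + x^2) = (-35*c^2 + 2*c*x + x^2)/(-7*c + x)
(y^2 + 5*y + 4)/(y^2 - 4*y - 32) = (y + 1)/(y - 8)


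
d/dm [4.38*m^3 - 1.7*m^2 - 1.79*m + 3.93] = 13.14*m^2 - 3.4*m - 1.79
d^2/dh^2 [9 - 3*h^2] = -6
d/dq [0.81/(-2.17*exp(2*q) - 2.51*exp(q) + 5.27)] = (3.5154*exp(q) + 2.0331)*exp(q)/(2.17*exp(2*q) + 2.51*exp(q) - 5.27)^2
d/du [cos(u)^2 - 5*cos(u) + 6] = (5 - 2*cos(u))*sin(u)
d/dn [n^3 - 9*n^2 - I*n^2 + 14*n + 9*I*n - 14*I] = 3*n^2 - 18*n - 2*I*n + 14 + 9*I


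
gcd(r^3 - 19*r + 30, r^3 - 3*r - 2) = r - 2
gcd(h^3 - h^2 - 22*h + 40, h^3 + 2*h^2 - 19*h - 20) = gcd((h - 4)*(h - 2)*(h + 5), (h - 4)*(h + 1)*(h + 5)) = h^2 + h - 20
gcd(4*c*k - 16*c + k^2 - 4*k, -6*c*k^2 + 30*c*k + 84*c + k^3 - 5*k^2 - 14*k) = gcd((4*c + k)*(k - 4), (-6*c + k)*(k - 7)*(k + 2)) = 1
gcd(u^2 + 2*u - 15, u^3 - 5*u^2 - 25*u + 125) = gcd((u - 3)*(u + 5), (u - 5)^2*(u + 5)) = u + 5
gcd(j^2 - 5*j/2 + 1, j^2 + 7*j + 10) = 1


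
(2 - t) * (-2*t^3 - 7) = 2*t^4 - 4*t^3 + 7*t - 14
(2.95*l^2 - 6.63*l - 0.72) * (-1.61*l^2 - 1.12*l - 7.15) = -4.7495*l^4 + 7.3703*l^3 - 12.5077*l^2 + 48.2109*l + 5.148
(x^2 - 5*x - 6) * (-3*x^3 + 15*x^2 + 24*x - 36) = -3*x^5 + 30*x^4 - 33*x^3 - 246*x^2 + 36*x + 216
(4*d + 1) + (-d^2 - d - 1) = -d^2 + 3*d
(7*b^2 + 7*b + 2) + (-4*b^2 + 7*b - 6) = 3*b^2 + 14*b - 4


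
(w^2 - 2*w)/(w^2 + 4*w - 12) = w/(w + 6)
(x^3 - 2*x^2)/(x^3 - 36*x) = x*(x - 2)/(x^2 - 36)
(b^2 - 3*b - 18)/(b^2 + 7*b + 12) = (b - 6)/(b + 4)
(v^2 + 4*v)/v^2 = (v + 4)/v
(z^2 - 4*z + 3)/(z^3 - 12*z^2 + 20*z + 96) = (z^2 - 4*z + 3)/(z^3 - 12*z^2 + 20*z + 96)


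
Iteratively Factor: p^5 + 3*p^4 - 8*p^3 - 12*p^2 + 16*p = (p - 1)*(p^4 + 4*p^3 - 4*p^2 - 16*p) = p*(p - 1)*(p^3 + 4*p^2 - 4*p - 16) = p*(p - 1)*(p + 4)*(p^2 - 4) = p*(p - 1)*(p + 2)*(p + 4)*(p - 2)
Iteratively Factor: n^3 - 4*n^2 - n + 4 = (n - 1)*(n^2 - 3*n - 4) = (n - 4)*(n - 1)*(n + 1)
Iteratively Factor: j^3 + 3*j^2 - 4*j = (j + 4)*(j^2 - j) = (j - 1)*(j + 4)*(j)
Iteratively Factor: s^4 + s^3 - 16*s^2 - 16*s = (s + 1)*(s^3 - 16*s) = (s + 1)*(s + 4)*(s^2 - 4*s) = s*(s + 1)*(s + 4)*(s - 4)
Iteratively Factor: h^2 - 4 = (h - 2)*(h + 2)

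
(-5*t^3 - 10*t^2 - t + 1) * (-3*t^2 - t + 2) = 15*t^5 + 35*t^4 + 3*t^3 - 22*t^2 - 3*t + 2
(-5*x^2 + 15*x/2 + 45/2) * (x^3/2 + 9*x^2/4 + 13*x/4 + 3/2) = -5*x^5/2 - 15*x^4/2 + 95*x^3/8 + 135*x^2/2 + 675*x/8 + 135/4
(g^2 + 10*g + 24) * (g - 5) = g^3 + 5*g^2 - 26*g - 120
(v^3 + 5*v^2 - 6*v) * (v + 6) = v^4 + 11*v^3 + 24*v^2 - 36*v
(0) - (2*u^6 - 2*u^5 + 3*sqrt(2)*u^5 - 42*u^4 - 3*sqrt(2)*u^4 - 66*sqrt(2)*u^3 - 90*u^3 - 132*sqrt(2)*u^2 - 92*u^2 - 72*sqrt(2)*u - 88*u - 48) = -2*u^6 - 3*sqrt(2)*u^5 + 2*u^5 + 3*sqrt(2)*u^4 + 42*u^4 + 90*u^3 + 66*sqrt(2)*u^3 + 92*u^2 + 132*sqrt(2)*u^2 + 88*u + 72*sqrt(2)*u + 48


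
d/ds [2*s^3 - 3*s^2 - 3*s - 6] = 6*s^2 - 6*s - 3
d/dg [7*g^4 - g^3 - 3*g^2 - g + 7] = 28*g^3 - 3*g^2 - 6*g - 1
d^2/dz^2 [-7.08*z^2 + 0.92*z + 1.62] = -14.1600000000000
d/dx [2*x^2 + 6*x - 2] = 4*x + 6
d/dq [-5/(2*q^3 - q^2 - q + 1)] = 5*(6*q^2 - 2*q - 1)/(2*q^3 - q^2 - q + 1)^2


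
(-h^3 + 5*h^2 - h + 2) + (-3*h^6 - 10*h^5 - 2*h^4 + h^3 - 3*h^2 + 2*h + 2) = -3*h^6 - 10*h^5 - 2*h^4 + 2*h^2 + h + 4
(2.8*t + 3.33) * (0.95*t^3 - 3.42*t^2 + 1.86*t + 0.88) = 2.66*t^4 - 6.4125*t^3 - 6.1806*t^2 + 8.6578*t + 2.9304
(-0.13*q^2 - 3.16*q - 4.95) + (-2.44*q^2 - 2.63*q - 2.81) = -2.57*q^2 - 5.79*q - 7.76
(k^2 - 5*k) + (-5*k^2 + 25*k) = -4*k^2 + 20*k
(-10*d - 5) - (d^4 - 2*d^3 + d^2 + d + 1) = -d^4 + 2*d^3 - d^2 - 11*d - 6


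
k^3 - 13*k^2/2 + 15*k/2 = k*(k - 5)*(k - 3/2)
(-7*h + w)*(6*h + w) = -42*h^2 - h*w + w^2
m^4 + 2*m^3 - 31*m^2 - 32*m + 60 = (m - 5)*(m - 1)*(m + 2)*(m + 6)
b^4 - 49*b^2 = b^2*(b - 7)*(b + 7)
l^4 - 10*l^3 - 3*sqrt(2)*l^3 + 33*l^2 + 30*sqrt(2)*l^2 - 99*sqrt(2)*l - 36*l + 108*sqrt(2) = (l - 4)*(l - 3)^2*(l - 3*sqrt(2))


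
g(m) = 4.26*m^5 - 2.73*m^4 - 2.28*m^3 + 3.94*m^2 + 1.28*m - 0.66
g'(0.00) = 1.28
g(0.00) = -0.66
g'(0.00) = 1.28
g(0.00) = -0.66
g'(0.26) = 2.77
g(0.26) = -0.11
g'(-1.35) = 75.79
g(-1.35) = -17.77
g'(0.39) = 3.16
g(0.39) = 0.28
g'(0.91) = 9.16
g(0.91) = 2.84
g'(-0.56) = -1.27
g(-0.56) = -0.24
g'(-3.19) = 2466.70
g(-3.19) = -1580.56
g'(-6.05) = 30657.95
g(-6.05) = -37545.99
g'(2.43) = 566.03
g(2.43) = 258.76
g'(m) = 21.3*m^4 - 10.92*m^3 - 6.84*m^2 + 7.88*m + 1.28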